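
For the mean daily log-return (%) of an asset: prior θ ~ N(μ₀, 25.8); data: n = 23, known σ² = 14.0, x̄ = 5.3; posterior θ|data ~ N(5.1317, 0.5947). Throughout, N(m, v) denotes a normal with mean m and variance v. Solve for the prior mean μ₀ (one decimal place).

The posterior mean is a precision-weighted average: μ_n = (τ₀μ₀ + τ_data·x̄)/(τ₀+τ_data), with τ₀=1/σ₀² and τ_data=n/σ².
Here τ₀ = 1/25.8 = 0.038760 and τ_data = 23/14.0 = 1.642857, so τ_n = 1.681617.
Rearranging for μ₀: μ₀ = (μ_n·τ_n − τ_data·x̄)/τ₀ = (5.1317·1.681617 − 1.642857·5.3) / 0.038760 = -0.077588/0.038760 ≈ -2.0.

μ₀ = -2.0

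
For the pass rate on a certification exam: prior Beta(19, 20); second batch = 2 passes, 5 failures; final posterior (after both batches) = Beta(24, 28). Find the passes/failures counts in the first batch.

Because Beta–binomial updating is additive in the counts, the combined data contributed (α_post−α_prior, β_post−β_prior) successes and failures.
Total across both batches: 24−19=5 passes, 28−20=8 failures.
Subtract the second batch: 5−2=3 passes and 8−5=3 failures.

3 passes and 3 failures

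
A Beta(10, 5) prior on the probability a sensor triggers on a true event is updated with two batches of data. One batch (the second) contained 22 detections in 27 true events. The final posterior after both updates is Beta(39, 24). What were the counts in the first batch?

7 detections and 14 misses

Sequential conjugate updates are equivalent to a single update on the pooled data, so total successes = posterior α − prior α and total failures = posterior β − prior β.
Total across both batches: 39−10=29 detections, 24−5=19 misses.
Subtract the second batch: 29−22=7 detections and 19−5=14 misses.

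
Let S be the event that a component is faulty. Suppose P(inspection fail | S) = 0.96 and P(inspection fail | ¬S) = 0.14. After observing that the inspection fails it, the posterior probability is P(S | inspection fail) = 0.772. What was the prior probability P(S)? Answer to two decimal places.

P(S) = 0.33

Bayes' rule in odds form gives O(S|E) = O(S)·[P(E|S)/P(E|¬S)], hence O(S) = O(S|E)/LR.
Posterior odds = 0.772/(1−0.772) = 3.3860. LR = 0.96/0.14 = 6.8571.
Prior odds = 3.3860/6.8571 = 0.4938, so P(S) = 0.4938/(1+0.4938) ≈ 0.33.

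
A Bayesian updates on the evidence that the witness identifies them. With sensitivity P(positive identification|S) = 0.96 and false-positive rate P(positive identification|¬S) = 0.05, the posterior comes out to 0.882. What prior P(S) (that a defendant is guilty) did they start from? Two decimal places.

In odds form, posterior odds = prior odds × likelihood ratio, so prior odds = posterior odds ÷ LR.
Posterior odds = 0.882/(1−0.882) = 7.4746. LR = 0.96/0.05 = 19.2000.
Prior odds = 7.4746/19.2000 = 0.3893, so P(S) = 0.3893/(1+0.3893) ≈ 0.28.

P(S) = 0.28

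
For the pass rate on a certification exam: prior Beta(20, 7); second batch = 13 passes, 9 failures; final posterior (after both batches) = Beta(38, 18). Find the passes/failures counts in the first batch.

5 passes and 2 failures

Sequential conjugate updates are equivalent to a single update on the pooled data, so total successes = posterior α − prior α and total failures = posterior β − prior β.
Total across both batches: 38−20=18 passes, 18−7=11 failures.
Subtract the second batch: 18−13=5 passes and 11−9=2 failures.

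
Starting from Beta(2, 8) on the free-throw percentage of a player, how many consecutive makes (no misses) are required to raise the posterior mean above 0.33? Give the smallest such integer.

k = 2

After k makes and 0 misses the posterior is Beta(2+k, 8), with mean (2+k)/(2+8+k).
Set (2+k)/(10+k) > 0.33 and solve: k > (0.33·10 − 2)/(1 − 0.33) = 1.940.
The smallest integer exceeding 1.940 is 2.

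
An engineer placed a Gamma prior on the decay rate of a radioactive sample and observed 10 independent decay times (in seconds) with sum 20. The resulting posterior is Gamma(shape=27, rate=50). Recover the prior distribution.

For an exponential likelihood with a Gamma(α, β) prior on the rate, n observations with total T give posterior Gamma(α+n, β+T).
So α = 27 − 10 = 17 and β = 50 − 20 = 30.

Gamma(shape=17, rate=30)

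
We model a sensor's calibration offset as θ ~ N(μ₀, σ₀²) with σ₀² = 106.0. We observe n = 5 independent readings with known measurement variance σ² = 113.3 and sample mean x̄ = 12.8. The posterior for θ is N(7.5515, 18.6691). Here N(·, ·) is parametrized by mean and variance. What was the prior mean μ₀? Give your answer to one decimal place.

The posterior mean is a precision-weighted average: μ_n = (τ₀μ₀ + τ_data·x̄)/(τ₀+τ_data), with τ₀=1/σ₀² and τ_data=n/σ².
Here τ₀ = 1/106.0 = 0.009434 and τ_data = 5/113.3 = 0.044131, so τ_n = 0.053565.
Rearranging for μ₀: μ₀ = (μ_n·τ_n − τ_data·x̄)/τ₀ = (7.5515·0.053565 − 0.044131·12.8) / 0.009434 = -0.160381/0.009434 ≈ -17.0.

μ₀ = -17.0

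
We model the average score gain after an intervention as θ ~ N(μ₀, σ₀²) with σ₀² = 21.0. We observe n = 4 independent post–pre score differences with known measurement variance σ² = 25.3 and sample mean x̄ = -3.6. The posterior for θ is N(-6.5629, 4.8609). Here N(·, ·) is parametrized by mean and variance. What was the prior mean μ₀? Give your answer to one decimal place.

μ₀ = -16.4

The posterior mean is a precision-weighted average: μ_n = (τ₀μ₀ + τ_data·x̄)/(τ₀+τ_data), with τ₀=1/σ₀² and τ_data=n/σ².
Here τ₀ = 1/21.0 = 0.047619 and τ_data = 4/25.3 = 0.158103, so τ_n = 0.205722.
Rearranging for μ₀: μ₀ = (μ_n·τ_n − τ_data·x̄)/τ₀ = (-6.5629·0.205722 − 0.158103·-3.6) / 0.047619 = -0.780962/0.047619 ≈ -16.4.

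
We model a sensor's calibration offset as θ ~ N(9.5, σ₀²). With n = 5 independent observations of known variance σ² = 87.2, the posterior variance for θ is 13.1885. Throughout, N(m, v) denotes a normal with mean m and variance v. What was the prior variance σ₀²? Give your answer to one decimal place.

σ₀² = 54.1

For the Normal–Normal model with known σ², precisions add: τ_n = τ₀ + n/σ².
So 1/σ₀² = 1/13.1885 − 5/87.2 = 0.075824 − 0.057339 = 0.018485.
Hence σ₀² = 1/0.018485 ≈ 54.1.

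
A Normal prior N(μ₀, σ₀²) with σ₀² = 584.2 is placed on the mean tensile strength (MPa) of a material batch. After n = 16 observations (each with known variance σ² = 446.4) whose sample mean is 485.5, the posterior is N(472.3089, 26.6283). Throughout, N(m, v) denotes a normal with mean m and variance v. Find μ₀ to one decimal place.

With known observation variance, the Normal–Normal posterior has precision τ_n = τ₀ + n/σ² and mean μ_n = (τ₀μ₀ + (n/σ²)x̄)/τ_n.
Here τ₀ = 1/584.2 = 0.001712 and τ_data = 16/446.4 = 0.035842, so τ_n = 0.037554.
Rearranging for μ₀: μ₀ = (μ_n·τ_n − τ_data·x̄)/τ₀ = (472.3089·0.037554 − 0.035842·485.5) / 0.001712 = 0.335797/0.001712 ≈ 196.1.

μ₀ = 196.1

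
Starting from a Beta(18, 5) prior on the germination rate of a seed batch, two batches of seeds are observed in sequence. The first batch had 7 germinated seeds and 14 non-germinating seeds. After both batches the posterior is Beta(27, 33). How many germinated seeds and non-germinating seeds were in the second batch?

2 germinated seeds and 14 non-germinating seeds

Sequential conjugate updates are equivalent to a single update on the pooled data, so total successes = posterior α − prior α and total failures = posterior β − prior β.
Total across both batches: 27−18=9 germinated seeds, 33−5=28 non-germinating seeds.
Subtract the first batch: 9−7=2 germinated seeds and 28−14=14 non-germinating seeds.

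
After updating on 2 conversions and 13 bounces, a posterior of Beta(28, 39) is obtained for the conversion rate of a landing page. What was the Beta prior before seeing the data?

Beta is conjugate to the binomial likelihood: posterior = Beta(a+s, b+f).
So a = 28 − 2 = 26 and b = 39 − 13 = 26.

Beta(26, 26)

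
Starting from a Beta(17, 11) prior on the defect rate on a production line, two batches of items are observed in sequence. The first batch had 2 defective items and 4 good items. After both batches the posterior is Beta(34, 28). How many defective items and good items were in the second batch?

Sequential conjugate updates are equivalent to a single update on the pooled data, so total successes = posterior α − prior α and total failures = posterior β − prior β.
Total across both batches: 34−17=17 defective items, 28−11=17 good items.
Subtract the first batch: 17−2=15 defective items and 17−4=13 good items.

15 defective items and 13 good items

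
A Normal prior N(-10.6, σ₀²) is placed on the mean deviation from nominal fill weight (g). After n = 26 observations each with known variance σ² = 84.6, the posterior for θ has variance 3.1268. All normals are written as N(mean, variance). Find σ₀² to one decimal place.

Posterior precision equals prior precision plus data precision: 1/σ_n² = 1/σ₀² + n/σ².
So 1/σ₀² = 1/3.1268 − 26/84.6 = 0.319816 − 0.307329 = 0.012487.
Hence σ₀² = 1/0.012487 ≈ 80.1.

σ₀² = 80.1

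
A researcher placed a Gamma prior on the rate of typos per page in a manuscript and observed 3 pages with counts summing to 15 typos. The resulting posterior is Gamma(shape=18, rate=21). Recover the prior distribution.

A Gamma(α, β) prior (rate parametrization) on a Poisson rate with n observations summing to S gives posterior Gamma(α+S, β+n).
So α = 18 − 15 = 3 and β = 21 − 3 = 18.

Gamma(shape=3, rate=18)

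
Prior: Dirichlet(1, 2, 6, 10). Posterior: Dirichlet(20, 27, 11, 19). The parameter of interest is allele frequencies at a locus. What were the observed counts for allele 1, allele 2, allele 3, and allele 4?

counts (19, 25, 5, 9)

For a Dirichlet(α) prior with multinomial counts c, the posterior is Dirichlet(α + c) componentwise.
Counts are posterior − prior componentwise: 20−1=19, 27−2=25, 11−6=5, 19−10=9.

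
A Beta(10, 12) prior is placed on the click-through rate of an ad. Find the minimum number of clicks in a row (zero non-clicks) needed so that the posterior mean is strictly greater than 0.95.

k = 219

After k clicks and 0 non-clicks the posterior is Beta(10+k, 12), with mean (10+k)/(10+12+k).
Set (10+k)/(22+k) > 0.95 and solve: k > (0.95·22 − 10)/(1 − 0.95) = 218.000.
The smallest integer exceeding 218.000 is 219, and checking k=219: (229)/(241) = 0.9502 > 0.95.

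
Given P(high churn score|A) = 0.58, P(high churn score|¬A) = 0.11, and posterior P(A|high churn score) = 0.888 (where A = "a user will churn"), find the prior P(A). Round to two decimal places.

P(A) = 0.60

Bayes' rule in odds form gives O(A|E) = O(A)·[P(E|A)/P(E|¬A)], hence O(A) = O(A|E)/LR.
Posterior odds = 0.888/(1−0.888) = 7.9286. LR = 0.58/0.11 = 5.2727.
Prior odds = 7.9286/5.2727 = 1.5037, so P(A) = 1.5037/(1+1.5037) ≈ 0.60.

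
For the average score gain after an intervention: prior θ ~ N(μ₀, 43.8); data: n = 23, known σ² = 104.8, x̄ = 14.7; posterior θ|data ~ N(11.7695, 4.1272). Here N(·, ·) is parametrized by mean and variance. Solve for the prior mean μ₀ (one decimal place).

The posterior mean is a precision-weighted average: μ_n = (τ₀μ₀ + τ_data·x̄)/(τ₀+τ_data), with τ₀=1/σ₀² and τ_data=n/σ².
Here τ₀ = 1/43.8 = 0.022831 and τ_data = 23/104.8 = 0.219466, so τ_n = 0.242297.
Rearranging for μ₀: μ₀ = (μ_n·τ_n − τ_data·x̄)/τ₀ = (11.7695·0.242297 − 0.219466·14.7) / 0.022831 = -0.374436/0.022831 ≈ -16.4.

μ₀ = -16.4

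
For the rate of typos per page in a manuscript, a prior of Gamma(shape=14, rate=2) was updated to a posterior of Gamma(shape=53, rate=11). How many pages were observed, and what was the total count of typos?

n = 9 pages with total 39 typos

Gamma–Poisson conjugacy: posterior shape = α + Σxᵢ, posterior rate = β + n.
Matching: Σxᵢ = 53 − 14 = 39 and n = 11 − 2 = 9.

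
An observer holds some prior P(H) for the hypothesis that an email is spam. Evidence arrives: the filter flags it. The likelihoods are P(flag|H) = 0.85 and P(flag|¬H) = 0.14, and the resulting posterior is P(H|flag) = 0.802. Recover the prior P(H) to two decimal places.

Bayes' rule in odds form gives O(H|E) = O(H)·[P(E|H)/P(E|¬H)], hence O(H) = O(H|E)/LR.
Posterior odds = 0.802/(1−0.802) = 4.0505. LR = 0.85/0.14 = 6.0714.
Prior odds = 4.0505/6.0714 = 0.6671, so P(H) = 0.6671/(1+0.6671) ≈ 0.40.

P(H) = 0.40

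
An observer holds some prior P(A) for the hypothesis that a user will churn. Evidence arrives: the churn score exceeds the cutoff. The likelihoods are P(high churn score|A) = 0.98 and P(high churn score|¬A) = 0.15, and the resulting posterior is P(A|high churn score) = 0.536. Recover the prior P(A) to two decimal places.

P(A) = 0.15

In odds form, posterior odds = prior odds × likelihood ratio, so prior odds = posterior odds ÷ LR.
Posterior odds = 0.536/(1−0.536) = 1.1552. LR = 0.98/0.15 = 6.5333.
Prior odds = 1.1552/6.5333 = 0.1768, so P(A) = 0.1768/(1+0.1768) ≈ 0.15.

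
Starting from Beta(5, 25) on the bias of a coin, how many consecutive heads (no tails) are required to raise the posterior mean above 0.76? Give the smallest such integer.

k = 75

After k heads and 0 tails the posterior is Beta(5+k, 25), with mean (5+k)/(5+25+k).
Set (5+k)/(30+k) > 0.76 and solve: k > (0.76·30 − 5)/(1 − 0.76) = 74.167.
The smallest integer exceeding 74.167 is 75, and checking k=75: (80)/(105) = 0.7619 > 0.76.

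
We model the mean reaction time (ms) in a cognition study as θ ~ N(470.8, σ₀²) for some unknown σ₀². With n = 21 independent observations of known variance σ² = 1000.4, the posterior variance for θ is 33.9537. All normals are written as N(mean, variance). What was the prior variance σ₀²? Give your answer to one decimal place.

σ₀² = 118.2

For the Normal–Normal model with known σ², precisions add: τ_n = τ₀ + n/σ².
So 1/σ₀² = 1/33.9537 − 21/1000.4 = 0.029452 − 0.020992 = 0.008460.
Hence σ₀² = 1/0.008460 ≈ 118.2.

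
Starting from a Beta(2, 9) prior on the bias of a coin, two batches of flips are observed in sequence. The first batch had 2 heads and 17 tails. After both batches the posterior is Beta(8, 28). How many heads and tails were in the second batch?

Sequential conjugate updates are equivalent to a single update on the pooled data, so total successes = posterior α − prior α and total failures = posterior β − prior β.
Total across both batches: 8−2=6 heads, 28−9=19 tails.
Subtract the first batch: 6−2=4 heads and 19−17=2 tails.

4 heads and 2 tails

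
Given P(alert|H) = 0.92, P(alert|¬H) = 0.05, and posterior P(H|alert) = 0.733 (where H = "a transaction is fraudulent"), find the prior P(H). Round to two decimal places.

P(H) = 0.13

In odds form, posterior odds = prior odds × likelihood ratio, so prior odds = posterior odds ÷ LR.
Posterior odds = 0.733/(1−0.733) = 2.7453. LR = 0.92/0.05 = 18.4000.
Prior odds = 2.7453/18.4000 = 0.1492, so P(H) = 0.1492/(1+0.1492) ≈ 0.13.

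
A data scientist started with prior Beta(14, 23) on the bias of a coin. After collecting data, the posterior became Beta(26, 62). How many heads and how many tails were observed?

12 heads and 39 tails

Under Beta–binomial conjugacy the posterior parameters are (a+s, b+f).
So s = 26 − 14 = 12 and f = 62 − 23 = 39.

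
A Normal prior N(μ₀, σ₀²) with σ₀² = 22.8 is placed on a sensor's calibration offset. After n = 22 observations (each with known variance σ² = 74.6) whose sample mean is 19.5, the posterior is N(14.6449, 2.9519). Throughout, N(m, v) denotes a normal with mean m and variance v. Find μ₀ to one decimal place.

The posterior mean is a precision-weighted average: μ_n = (τ₀μ₀ + τ_data·x̄)/(τ₀+τ_data), with τ₀=1/σ₀² and τ_data=n/σ².
Here τ₀ = 1/22.8 = 0.043860 and τ_data = 22/74.6 = 0.294906, so τ_n = 0.338766.
Rearranging for μ₀: μ₀ = (μ_n·τ_n − τ_data·x̄)/τ₀ = (14.6449·0.338766 − 0.294906·19.5) / 0.043860 = -0.789473/0.043860 ≈ -18.0.

μ₀ = -18.0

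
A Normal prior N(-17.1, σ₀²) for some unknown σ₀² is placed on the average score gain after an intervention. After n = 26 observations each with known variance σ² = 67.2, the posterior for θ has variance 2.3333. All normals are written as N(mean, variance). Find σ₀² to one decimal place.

Posterior precision equals prior precision plus data precision: 1/σ_n² = 1/σ₀² + n/σ².
So 1/σ₀² = 1/2.3333 − 26/67.2 = 0.428578 − 0.386905 = 0.041673.
Hence σ₀² = 1/0.041673 ≈ 24.0.

σ₀² = 24.0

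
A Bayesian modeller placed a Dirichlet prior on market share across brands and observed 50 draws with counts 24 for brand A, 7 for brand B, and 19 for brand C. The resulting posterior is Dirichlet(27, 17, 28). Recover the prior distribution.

For a Dirichlet(α) prior with multinomial counts c, the posterior is Dirichlet(α + c) componentwise.
Subtract each count from the matching posterior parameter: 27−24=3, 17−7=10, 28−19=9.

Dirichlet(3, 10, 9)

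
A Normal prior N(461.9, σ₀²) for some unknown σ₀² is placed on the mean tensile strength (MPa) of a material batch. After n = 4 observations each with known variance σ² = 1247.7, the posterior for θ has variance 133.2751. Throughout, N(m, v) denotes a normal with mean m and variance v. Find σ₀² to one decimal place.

For the Normal–Normal model with known σ², precisions add: τ_n = τ₀ + n/σ².
So 1/σ₀² = 1/133.2751 − 4/1247.7 = 0.007503 − 0.003206 = 0.004297.
Hence σ₀² = 1/0.004297 ≈ 232.7.

σ₀² = 232.7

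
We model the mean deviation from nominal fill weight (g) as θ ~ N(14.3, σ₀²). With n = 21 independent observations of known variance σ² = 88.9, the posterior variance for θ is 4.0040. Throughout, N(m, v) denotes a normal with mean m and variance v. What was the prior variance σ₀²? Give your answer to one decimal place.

σ₀² = 73.9

For the Normal–Normal model with known σ², precisions add: τ_n = τ₀ + n/σ².
So 1/σ₀² = 1/4.0040 − 21/88.9 = 0.249750 − 0.236220 = 0.013530.
Hence σ₀² = 1/0.013530 ≈ 73.9.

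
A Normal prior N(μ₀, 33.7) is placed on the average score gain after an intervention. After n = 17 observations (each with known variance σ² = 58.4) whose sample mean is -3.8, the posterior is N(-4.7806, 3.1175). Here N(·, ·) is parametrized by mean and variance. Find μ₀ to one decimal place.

The posterior mean is a precision-weighted average: μ_n = (τ₀μ₀ + τ_data·x̄)/(τ₀+τ_data), with τ₀=1/σ₀² and τ_data=n/σ².
Here τ₀ = 1/33.7 = 0.029674 and τ_data = 17/58.4 = 0.291096, so τ_n = 0.320770.
Rearranging for μ₀: μ₀ = (μ_n·τ_n − τ_data·x̄)/τ₀ = (-4.7806·0.320770 − 0.291096·-3.8) / 0.029674 = -0.427308/0.029674 ≈ -14.4.

μ₀ = -14.4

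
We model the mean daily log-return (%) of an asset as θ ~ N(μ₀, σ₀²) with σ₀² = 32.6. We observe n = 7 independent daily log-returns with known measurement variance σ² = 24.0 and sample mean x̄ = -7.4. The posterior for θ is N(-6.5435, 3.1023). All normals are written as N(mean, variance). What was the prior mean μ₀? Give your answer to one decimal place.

The posterior mean is a precision-weighted average: μ_n = (τ₀μ₀ + τ_data·x̄)/(τ₀+τ_data), with τ₀=1/σ₀² and τ_data=n/σ².
Here τ₀ = 1/32.6 = 0.030675 and τ_data = 7/24.0 = 0.291667, so τ_n = 0.322342.
Rearranging for μ₀: μ₀ = (μ_n·τ_n − τ_data·x̄)/τ₀ = (-6.5435·0.322342 − 0.291667·-7.4) / 0.030675 = 0.049091/0.030675 ≈ 1.6.

μ₀ = 1.6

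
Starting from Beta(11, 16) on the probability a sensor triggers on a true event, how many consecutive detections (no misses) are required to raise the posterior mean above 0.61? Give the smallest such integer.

After k detections and 0 misses the posterior is Beta(11+k, 16), with mean (11+k)/(11+16+k).
Set (11+k)/(27+k) > 0.61 and solve: k > (0.61·27 − 11)/(1 − 0.61) = 14.026.
The smallest integer exceeding 14.026 is 15.

k = 15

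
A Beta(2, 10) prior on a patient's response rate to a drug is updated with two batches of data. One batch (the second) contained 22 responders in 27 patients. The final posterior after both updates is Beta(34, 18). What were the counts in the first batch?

Because Beta–binomial updating is additive in the counts, the combined data contributed (α_post−α_prior, β_post−β_prior) successes and failures.
Total across both batches: 34−2=32 responders, 18−10=8 non-responders.
Subtract the second batch: 32−22=10 responders and 8−5=3 non-responders.

10 responders and 3 non-responders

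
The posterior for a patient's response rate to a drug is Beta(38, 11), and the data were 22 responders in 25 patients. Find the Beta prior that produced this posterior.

Beta is conjugate to the binomial likelihood: posterior = Beta(a+s, b+f).
Subtract the data counts: 38−22=16, 11−3=8.

Beta(16, 8)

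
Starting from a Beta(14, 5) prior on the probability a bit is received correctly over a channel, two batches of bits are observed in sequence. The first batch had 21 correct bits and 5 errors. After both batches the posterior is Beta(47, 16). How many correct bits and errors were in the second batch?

12 correct bits and 6 errors

Because Beta–binomial updating is additive in the counts, the combined data contributed (α_post−α_prior, β_post−β_prior) successes and failures.
Total across both batches: 47−14=33 correct bits, 16−5=11 errors.
Subtract the first batch: 33−21=12 correct bits and 11−5=6 errors.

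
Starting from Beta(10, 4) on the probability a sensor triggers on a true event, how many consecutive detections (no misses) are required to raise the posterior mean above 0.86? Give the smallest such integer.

After k detections and 0 misses the posterior is Beta(10+k, 4), with mean (10+k)/(10+4+k).
Set (10+k)/(14+k) > 0.86 and solve: k > (0.86·14 − 10)/(1 − 0.86) = 14.571.
The smallest integer exceeding 14.571 is 15, and checking k=15: (25)/(29) = 0.8621 > 0.86.

k = 15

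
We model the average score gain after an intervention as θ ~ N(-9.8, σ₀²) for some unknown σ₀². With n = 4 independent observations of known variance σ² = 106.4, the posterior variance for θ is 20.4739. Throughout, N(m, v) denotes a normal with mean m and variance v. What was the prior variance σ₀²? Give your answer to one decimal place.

σ₀² = 88.9

Posterior precision equals prior precision plus data precision: 1/σ_n² = 1/σ₀² + n/σ².
So 1/σ₀² = 1/20.4739 − 4/106.4 = 0.048843 − 0.037594 = 0.011249.
Hence σ₀² = 1/0.011249 ≈ 88.9.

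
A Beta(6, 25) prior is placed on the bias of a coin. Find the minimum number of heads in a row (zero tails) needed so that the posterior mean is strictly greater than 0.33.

k = 7

After k heads and 0 tails the posterior is Beta(6+k, 25), with mean (6+k)/(6+25+k).
Set (6+k)/(31+k) > 0.33 and solve: k > (0.33·31 − 6)/(1 − 0.33) = 6.313.
The smallest integer exceeding 6.313 is 7, and checking k=7: (13)/(38) = 0.3421 > 0.33.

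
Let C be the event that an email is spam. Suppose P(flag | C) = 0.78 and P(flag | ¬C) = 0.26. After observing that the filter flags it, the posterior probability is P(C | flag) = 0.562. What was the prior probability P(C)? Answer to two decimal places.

P(C) = 0.30

Bayes' rule in odds form gives O(C|E) = O(C)·[P(E|C)/P(E|¬C)], hence O(C) = O(C|E)/LR.
Posterior odds = 0.562/(1−0.562) = 1.2831. LR = 0.78/0.26 = 3.0000.
Prior odds = 1.2831/3.0000 = 0.4277, so P(C) = 0.4277/(1+0.4277) ≈ 0.30.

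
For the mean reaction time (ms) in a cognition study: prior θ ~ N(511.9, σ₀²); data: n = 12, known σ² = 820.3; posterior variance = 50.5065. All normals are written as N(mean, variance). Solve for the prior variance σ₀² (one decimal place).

σ₀² = 193.4

For the Normal–Normal model with known σ², precisions add: τ_n = τ₀ + n/σ².
So 1/σ₀² = 1/50.5065 − 12/820.3 = 0.019799 − 0.014629 = 0.005170.
Hence σ₀² = 1/0.005170 ≈ 193.4.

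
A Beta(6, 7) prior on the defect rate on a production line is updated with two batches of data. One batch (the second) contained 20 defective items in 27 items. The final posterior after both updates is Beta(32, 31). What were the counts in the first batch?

6 defective items and 17 good items

Because Beta–binomial updating is additive in the counts, the combined data contributed (α_post−α_prior, β_post−β_prior) successes and failures.
Total across both batches: 32−6=26 defective items, 31−7=24 good items.
Subtract the second batch: 26−20=6 defective items and 24−7=17 good items.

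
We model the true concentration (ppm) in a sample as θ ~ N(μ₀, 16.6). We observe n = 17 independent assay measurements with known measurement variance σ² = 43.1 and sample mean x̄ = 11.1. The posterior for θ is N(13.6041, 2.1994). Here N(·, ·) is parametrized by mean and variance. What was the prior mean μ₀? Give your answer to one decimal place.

With known observation variance, the Normal–Normal posterior has precision τ_n = τ₀ + n/σ² and mean μ_n = (τ₀μ₀ + (n/σ²)x̄)/τ_n.
Here τ₀ = 1/16.6 = 0.060241 and τ_data = 17/43.1 = 0.394432, so τ_n = 0.454673.
Rearranging for μ₀: μ₀ = (μ_n·τ_n − τ_data·x̄)/τ₀ = (13.6041·0.454673 − 0.394432·11.1) / 0.060241 = 1.807222/0.060241 ≈ 30.0.

μ₀ = 30.0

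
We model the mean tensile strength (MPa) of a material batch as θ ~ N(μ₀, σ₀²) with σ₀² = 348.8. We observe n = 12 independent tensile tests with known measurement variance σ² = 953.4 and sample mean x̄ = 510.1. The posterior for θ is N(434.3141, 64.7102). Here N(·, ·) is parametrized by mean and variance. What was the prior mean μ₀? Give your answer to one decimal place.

μ₀ = 101.6

With known observation variance, the Normal–Normal posterior has precision τ_n = τ₀ + n/σ² and mean μ_n = (τ₀μ₀ + (n/σ²)x̄)/τ_n.
Here τ₀ = 1/348.8 = 0.002867 and τ_data = 12/953.4 = 0.012587, so τ_n = 0.015454.
Rearranging for μ₀: μ₀ = (μ_n·τ_n − τ_data·x̄)/τ₀ = (434.3141·0.015454 − 0.012587·510.1) / 0.002867 = 0.291261/0.002867 ≈ 101.6.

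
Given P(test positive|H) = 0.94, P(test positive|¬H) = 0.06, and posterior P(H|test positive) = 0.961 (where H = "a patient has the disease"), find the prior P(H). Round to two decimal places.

P(H) = 0.61

Bayes' rule in odds form gives O(H|E) = O(H)·[P(E|H)/P(E|¬H)], hence O(H) = O(H|E)/LR.
Posterior odds = 0.961/(1−0.961) = 24.6410. LR = 0.94/0.06 = 15.6667.
Prior odds = 24.6410/15.6667 = 1.5728, so P(H) = 1.5728/(1+1.5728) ≈ 0.61.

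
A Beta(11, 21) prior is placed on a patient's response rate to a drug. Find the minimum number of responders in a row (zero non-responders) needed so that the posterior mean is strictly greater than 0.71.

k = 41

After k responders and 0 non-responders the posterior is Beta(11+k, 21), with mean (11+k)/(11+21+k).
Set (11+k)/(32+k) > 0.71 and solve: k > (0.71·32 − 11)/(1 − 0.71) = 40.414.
The smallest integer exceeding 40.414 is 41, and checking k=41: (52)/(73) = 0.7123 > 0.71.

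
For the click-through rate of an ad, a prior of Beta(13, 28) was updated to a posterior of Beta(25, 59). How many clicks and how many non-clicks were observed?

12 clicks and 31 non-clicks

A Beta(a, b) prior with s successes and f failures in binomial data gives a Beta(a+s, b+f) posterior.
So s = 25 − 13 = 12 and f = 59 − 28 = 31.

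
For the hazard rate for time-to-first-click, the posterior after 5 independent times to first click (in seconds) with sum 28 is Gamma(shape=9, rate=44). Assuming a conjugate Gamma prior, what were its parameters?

Gamma–exponential conjugacy: posterior shape = α + n, posterior rate = β + Σtᵢ.
So α = 9 − 5 = 4 and β = 44 − 28 = 16.

Gamma(shape=4, rate=16)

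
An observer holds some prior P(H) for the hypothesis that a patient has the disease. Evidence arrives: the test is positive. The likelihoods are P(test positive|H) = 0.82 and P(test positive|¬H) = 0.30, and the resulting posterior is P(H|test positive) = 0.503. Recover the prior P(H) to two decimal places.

P(H) = 0.27

In odds form, posterior odds = prior odds × likelihood ratio, so prior odds = posterior odds ÷ LR.
Posterior odds = 0.503/(1−0.503) = 1.0121. LR = 0.82/0.30 = 2.7333.
Prior odds = 1.0121/2.7333 = 0.3703, so P(H) = 0.3703/(1+0.3703) ≈ 0.27.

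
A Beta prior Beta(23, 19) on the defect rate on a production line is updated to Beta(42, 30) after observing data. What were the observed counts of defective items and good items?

Under Beta–binomial conjugacy the posterior parameters are (α+s, β+f).
So s = 42 − 23 = 19 and f = 30 − 19 = 11.

19 defective items and 11 good items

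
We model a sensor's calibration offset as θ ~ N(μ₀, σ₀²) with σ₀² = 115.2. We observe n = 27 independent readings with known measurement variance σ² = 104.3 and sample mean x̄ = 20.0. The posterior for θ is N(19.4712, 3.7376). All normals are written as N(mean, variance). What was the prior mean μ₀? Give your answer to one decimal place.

μ₀ = 3.7

The posterior mean is a precision-weighted average: μ_n = (τ₀μ₀ + τ_data·x̄)/(τ₀+τ_data), with τ₀=1/σ₀² and τ_data=n/σ².
Here τ₀ = 1/115.2 = 0.008681 and τ_data = 27/104.3 = 0.258869, so τ_n = 0.267550.
Rearranging for μ₀: μ₀ = (μ_n·τ_n − τ_data·x̄)/τ₀ = (19.4712·0.267550 − 0.258869·20.0) / 0.008681 = 0.032140/0.008681 ≈ 3.7.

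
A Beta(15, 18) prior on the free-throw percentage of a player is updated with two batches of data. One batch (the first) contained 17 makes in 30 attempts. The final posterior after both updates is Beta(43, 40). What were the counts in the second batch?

Sequential conjugate updates are equivalent to a single update on the pooled data, so total successes = posterior α − prior α and total failures = posterior β − prior β.
Total across both batches: 43−15=28 makes, 40−18=22 misses.
Subtract the first batch: 28−17=11 makes and 22−13=9 misses.

11 makes and 9 misses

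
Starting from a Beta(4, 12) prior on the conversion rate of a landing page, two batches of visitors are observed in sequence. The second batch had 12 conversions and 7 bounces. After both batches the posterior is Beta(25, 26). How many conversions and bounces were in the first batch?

Because Beta–binomial updating is additive in the counts, the combined data contributed (α_post−α_prior, β_post−β_prior) successes and failures.
Total across both batches: 25−4=21 conversions, 26−12=14 bounces.
Subtract the second batch: 21−12=9 conversions and 14−7=7 bounces.

9 conversions and 7 bounces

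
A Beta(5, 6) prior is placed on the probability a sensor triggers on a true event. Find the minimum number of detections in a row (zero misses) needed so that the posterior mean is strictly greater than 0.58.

After k detections and 0 misses the posterior is Beta(5+k, 6), with mean (5+k)/(5+6+k).
Set (5+k)/(11+k) > 0.58 and solve: k > (0.58·11 − 5)/(1 − 0.58) = 3.286.
The smallest integer exceeding 3.286 is 4.

k = 4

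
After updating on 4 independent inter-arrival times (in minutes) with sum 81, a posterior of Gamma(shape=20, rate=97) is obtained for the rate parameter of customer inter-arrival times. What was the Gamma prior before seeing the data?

Gamma–exponential conjugacy: posterior shape = α + n, posterior rate = β + Σtᵢ.
So α = 20 − 4 = 16 and β = 97 − 81 = 16.

Gamma(shape=16, rate=16)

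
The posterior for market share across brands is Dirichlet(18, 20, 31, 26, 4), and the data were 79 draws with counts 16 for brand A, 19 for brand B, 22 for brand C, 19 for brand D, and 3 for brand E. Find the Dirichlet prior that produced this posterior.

For a Dirichlet(α) prior with multinomial counts c, the posterior is Dirichlet(α + c) componentwise.
Subtract each count from the matching posterior parameter: 18−16=2, 20−19=1, 31−22=9, 26−19=7, 4−3=1.

Dirichlet(2, 1, 9, 7, 1)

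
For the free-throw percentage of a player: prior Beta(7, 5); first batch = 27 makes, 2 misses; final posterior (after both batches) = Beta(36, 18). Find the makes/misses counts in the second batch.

Sequential conjugate updates are equivalent to a single update on the pooled data, so total successes = posterior α − prior α and total failures = posterior β − prior β.
Total across both batches: 36−7=29 makes, 18−5=13 misses.
Subtract the first batch: 29−27=2 makes and 13−2=11 misses.

2 makes and 11 misses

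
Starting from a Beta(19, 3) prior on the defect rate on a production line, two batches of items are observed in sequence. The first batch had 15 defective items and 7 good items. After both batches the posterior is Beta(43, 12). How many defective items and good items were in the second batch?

9 defective items and 2 good items

Because Beta–binomial updating is additive in the counts, the combined data contributed (α_post−α_prior, β_post−β_prior) successes and failures.
Total across both batches: 43−19=24 defective items, 12−3=9 good items.
Subtract the first batch: 24−15=9 defective items and 9−7=2 good items.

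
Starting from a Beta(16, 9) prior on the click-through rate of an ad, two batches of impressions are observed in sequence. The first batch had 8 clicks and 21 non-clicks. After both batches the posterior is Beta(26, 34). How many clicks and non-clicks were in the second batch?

Sequential conjugate updates are equivalent to a single update on the pooled data, so total successes = posterior α − prior α and total failures = posterior β − prior β.
Total across both batches: 26−16=10 clicks, 34−9=25 non-clicks.
Subtract the first batch: 10−8=2 clicks and 25−21=4 non-clicks.

2 clicks and 4 non-clicks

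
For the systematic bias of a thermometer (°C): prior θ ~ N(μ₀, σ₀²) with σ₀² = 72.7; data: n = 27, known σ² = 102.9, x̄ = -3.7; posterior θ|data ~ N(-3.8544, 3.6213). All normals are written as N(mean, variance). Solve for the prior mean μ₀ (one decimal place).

With known observation variance, the Normal–Normal posterior has precision τ_n = τ₀ + n/σ² and mean μ_n = (τ₀μ₀ + (n/σ²)x̄)/τ_n.
Here τ₀ = 1/72.7 = 0.013755 and τ_data = 27/102.9 = 0.262391, so τ_n = 0.276146.
Rearranging for μ₀: μ₀ = (μ_n·τ_n − τ_data·x̄)/τ₀ = (-3.8544·0.276146 − 0.262391·-3.7) / 0.013755 = -0.093530/0.013755 ≈ -6.8.

μ₀ = -6.8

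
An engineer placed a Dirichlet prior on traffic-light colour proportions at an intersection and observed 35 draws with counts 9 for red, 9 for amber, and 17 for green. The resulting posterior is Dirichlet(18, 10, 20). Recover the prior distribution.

Dirichlet(9, 1, 3)

For a Dirichlet(α) prior with multinomial counts c, the posterior is Dirichlet(α + c) componentwise.
Subtract each count from the matching posterior parameter: 18−9=9, 10−9=1, 20−17=3.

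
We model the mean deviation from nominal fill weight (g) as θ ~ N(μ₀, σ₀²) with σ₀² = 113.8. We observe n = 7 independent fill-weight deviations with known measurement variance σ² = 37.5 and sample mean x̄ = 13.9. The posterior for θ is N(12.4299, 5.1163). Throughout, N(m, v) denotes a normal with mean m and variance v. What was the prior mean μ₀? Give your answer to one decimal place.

With known observation variance, the Normal–Normal posterior has precision τ_n = τ₀ + n/σ² and mean μ_n = (τ₀μ₀ + (n/σ²)x̄)/τ_n.
Here τ₀ = 1/113.8 = 0.008787 and τ_data = 7/37.5 = 0.186667, so τ_n = 0.195454.
Rearranging for μ₀: μ₀ = (μ_n·τ_n − τ_data·x̄)/τ₀ = (12.4299·0.195454 − 0.186667·13.9) / 0.008787 = -0.165198/0.008787 ≈ -18.8.

μ₀ = -18.8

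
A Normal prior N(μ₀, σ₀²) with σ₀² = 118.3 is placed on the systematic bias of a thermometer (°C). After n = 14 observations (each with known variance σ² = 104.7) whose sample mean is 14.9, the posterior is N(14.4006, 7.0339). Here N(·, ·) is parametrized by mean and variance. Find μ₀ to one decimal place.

μ₀ = 6.5

With known observation variance, the Normal–Normal posterior has precision τ_n = τ₀ + n/σ² and mean μ_n = (τ₀μ₀ + (n/σ²)x̄)/τ_n.
Here τ₀ = 1/118.3 = 0.008453 and τ_data = 14/104.7 = 0.133715, so τ_n = 0.142168.
Rearranging for μ₀: μ₀ = (μ_n·τ_n − τ_data·x̄)/τ₀ = (14.4006·0.142168 − 0.133715·14.9) / 0.008453 = 0.054951/0.008453 ≈ 6.5.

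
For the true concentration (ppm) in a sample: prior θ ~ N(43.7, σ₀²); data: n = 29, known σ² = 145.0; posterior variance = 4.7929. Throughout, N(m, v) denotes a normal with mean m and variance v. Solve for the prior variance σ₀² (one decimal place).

σ₀² = 115.7

Posterior precision equals prior precision plus data precision: 1/σ_n² = 1/σ₀² + n/σ².
So 1/σ₀² = 1/4.7929 − 29/145.0 = 0.208642 − 0.200000 = 0.008642.
Hence σ₀² = 1/0.008642 ≈ 115.7.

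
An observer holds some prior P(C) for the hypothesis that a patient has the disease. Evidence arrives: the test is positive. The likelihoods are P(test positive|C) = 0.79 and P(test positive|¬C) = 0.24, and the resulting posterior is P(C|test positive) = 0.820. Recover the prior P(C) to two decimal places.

P(C) = 0.58

In odds form, posterior odds = prior odds × likelihood ratio, so prior odds = posterior odds ÷ LR.
Posterior odds = 0.820/(1−0.820) = 4.5556. LR = 0.79/0.24 = 3.2917.
Prior odds = 4.5556/3.2917 = 1.3840, so P(C) = 1.3840/(1+1.3840) ≈ 0.58.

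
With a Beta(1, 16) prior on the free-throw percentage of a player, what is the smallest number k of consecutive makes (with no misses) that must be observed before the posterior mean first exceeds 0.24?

k = 5

After k makes and 0 misses the posterior is Beta(1+k, 16), with mean (1+k)/(1+16+k).
Set (1+k)/(17+k) > 0.24 and solve: k > (0.24·17 − 1)/(1 − 0.24) = 4.053.
The smallest integer exceeding 4.053 is 5, and checking k=5: (6)/(22) = 0.2727 > 0.24.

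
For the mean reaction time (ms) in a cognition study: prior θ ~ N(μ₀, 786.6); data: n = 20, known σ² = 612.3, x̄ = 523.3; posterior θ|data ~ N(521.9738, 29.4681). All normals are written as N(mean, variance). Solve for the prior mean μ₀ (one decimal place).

With known observation variance, the Normal–Normal posterior has precision τ_n = τ₀ + n/σ² and mean μ_n = (τ₀μ₀ + (n/σ²)x̄)/τ_n.
Here τ₀ = 1/786.6 = 0.001271 and τ_data = 20/612.3 = 0.032664, so τ_n = 0.033935.
Rearranging for μ₀: μ₀ = (μ_n·τ_n − τ_data·x̄)/τ₀ = (521.9738·0.033935 − 0.032664·523.3) / 0.001271 = 0.620110/0.001271 ≈ 487.9.

μ₀ = 487.9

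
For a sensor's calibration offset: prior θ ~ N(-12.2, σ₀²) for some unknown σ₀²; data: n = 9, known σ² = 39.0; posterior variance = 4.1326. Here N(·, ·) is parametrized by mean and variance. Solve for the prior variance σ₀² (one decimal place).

σ₀² = 89.2

For the Normal–Normal model with known σ², precisions add: τ_n = τ₀ + n/σ².
So 1/σ₀² = 1/4.1326 − 9/39.0 = 0.241978 − 0.230769 = 0.011209.
Hence σ₀² = 1/0.011209 ≈ 89.2.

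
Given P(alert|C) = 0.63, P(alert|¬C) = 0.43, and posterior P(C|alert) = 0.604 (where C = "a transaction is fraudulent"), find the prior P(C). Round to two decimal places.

Bayes' rule in odds form gives O(C|E) = O(C)·[P(E|C)/P(E|¬C)], hence O(C) = O(C|E)/LR.
Posterior odds = 0.604/(1−0.604) = 1.5253. LR = 0.63/0.43 = 1.4651.
Prior odds = 1.5253/1.4651 = 1.0411, so P(C) = 1.0411/(1+1.0411) ≈ 0.51.

P(C) = 0.51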